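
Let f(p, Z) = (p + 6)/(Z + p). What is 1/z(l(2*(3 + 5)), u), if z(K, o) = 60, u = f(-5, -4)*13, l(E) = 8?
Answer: 1/60 ≈ 0.016667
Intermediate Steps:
f(p, Z) = (6 + p)/(Z + p)
u = -13/9 (u = ((6 - 5)/(-4 - 5))*13 = (1/(-9))*13 = -1/9*1*13 = -1/9*13 = -13/9 ≈ -1.4444)
1/z(l(2*(3 + 5)), u) = 1/60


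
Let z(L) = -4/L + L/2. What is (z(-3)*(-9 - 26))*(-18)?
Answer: -105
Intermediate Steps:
z(L) = L/2 - 4/L (z(L) = -4/L + L*(1/2) = -4/L + L/2 = L/2 - 4/L)
(z(-3)*(-9 - 26))*(-18) = (((1/2)*(-3) - 4/(-3))*(-9 - 26))*(-18) = ((-3/2 - 4*(-1/3))*(-35))*(-18) = ((-3/2 + 4/3)*(-35))*(-18) = -1/6*(-35)*(-18) = (35/6)*(-18) = -105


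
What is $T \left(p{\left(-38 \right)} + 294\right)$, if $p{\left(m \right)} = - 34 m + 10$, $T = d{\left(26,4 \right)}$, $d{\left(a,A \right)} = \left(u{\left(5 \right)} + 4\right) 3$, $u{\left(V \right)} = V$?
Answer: $43092$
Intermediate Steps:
$d{\left(a,A \right)} = 27$ ($d{\left(a,A \right)} = \left(5 + 4\right) 3 = 9 \cdot 3 = 27$)
$T = 27$
$p{\left(m \right)} = 10 - 34 m$
$T \left(p{\left(-38 \right)} + 294\right) = 27 \left(\left(10 - -1292\right) + 294\right) = 27 \left(\left(10 + 1292\right) + 294\right) = 27 \left(1302 + 294\right) = 27 \cdot 1596 = 43092$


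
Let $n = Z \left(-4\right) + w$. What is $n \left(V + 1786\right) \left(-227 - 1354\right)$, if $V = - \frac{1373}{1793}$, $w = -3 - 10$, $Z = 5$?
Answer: $\frac{15181987275}{163} \approx 9.3141 \cdot 10^{7}$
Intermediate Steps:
$w = -13$ ($w = -3 - 10 = -13$)
$V = - \frac{1373}{1793}$ ($V = \left(-1373\right) \frac{1}{1793} = - \frac{1373}{1793} \approx -0.76576$)
$n = -33$ ($n = 5 \left(-4\right) - 13 = -20 - 13 = -33$)
$n \left(V + 1786\right) \left(-227 - 1354\right) = - 33 \left(- \frac{1373}{1793} + 1786\right) \left(-227 - 1354\right) = - 33 \cdot \frac{3200925}{1793} \left(-1581\right) = \left(-33\right) \left(- \frac{5060662425}{1793}\right) = \frac{15181987275}{163}$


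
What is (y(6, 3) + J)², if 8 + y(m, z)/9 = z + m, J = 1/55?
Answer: 246016/3025 ≈ 81.328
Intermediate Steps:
J = 1/55 ≈ 0.018182
y(m, z) = -72 + 9*m + 9*z (y(m, z) = -72 + 9*(z + m) = -72 + 9*(m + z) = -72 + (9*m + 9*z) = -72 + 9*m + 9*z)
(y(6, 3) + J)² = ((-72 + 9*6 + 9*3) + 1/55)² = ((-72 + 54 + 27) + 1/55)² = (9 + 1/55)² = (496/55)² = 246016/3025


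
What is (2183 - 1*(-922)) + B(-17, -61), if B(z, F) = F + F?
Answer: 2983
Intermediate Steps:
B(z, F) = 2*F
(2183 - 1*(-922)) + B(-17, -61) = (2183 - 1*(-922)) + 2*(-61) = (2183 + 922) - 122 = 3105 - 122 = 2983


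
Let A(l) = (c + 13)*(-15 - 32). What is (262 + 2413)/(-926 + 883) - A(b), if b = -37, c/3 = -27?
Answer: -140103/43 ≈ -3258.2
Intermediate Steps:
c = -81 (c = 3*(-27) = -81)
A(l) = 3196 (A(l) = (-81 + 13)*(-15 - 32) = -68*(-47) = 3196)
(262 + 2413)/(-926 + 883) - A(b) = (262 + 2413)/(-926 + 883) - 1*3196 = 2675/(-43) - 3196 = 2675*(-1/43) - 3196 = -2675/43 - 3196 = -140103/43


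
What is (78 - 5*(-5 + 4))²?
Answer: 6889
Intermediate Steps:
(78 - 5*(-5 + 4))² = (78 - 5*(-1))² = (78 + 5)² = 83² = 6889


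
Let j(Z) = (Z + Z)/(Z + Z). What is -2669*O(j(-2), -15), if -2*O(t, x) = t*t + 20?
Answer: 56049/2 ≈ 28025.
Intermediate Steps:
j(Z) = 1 (j(Z) = (2*Z)/((2*Z)) = (2*Z)*(1/(2*Z)) = 1)
O(t, x) = -10 - t²/2 (O(t, x) = -(t*t + 20)/2 = -(t² + 20)/2 = -(20 + t²)/2 = -10 - t²/2)
-2669*O(j(-2), -15) = -2669*(-10 - ½*1²) = -2669*(-10 - ½*1) = -2669*(-10 - ½) = -2669*(-21/2) = 56049/2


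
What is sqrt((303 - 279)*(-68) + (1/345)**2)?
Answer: I*sqrt(194248799)/345 ≈ 40.398*I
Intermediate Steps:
sqrt((303 - 279)*(-68) + (1/345)**2) = sqrt(24*(-68) + (1/345)**2) = sqrt(-1632 + 1/119025) = sqrt(-194248799/119025) = I*sqrt(194248799)/345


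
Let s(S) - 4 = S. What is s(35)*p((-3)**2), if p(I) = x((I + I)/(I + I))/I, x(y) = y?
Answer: 13/3 ≈ 4.3333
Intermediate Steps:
s(S) = 4 + S
p(I) = 1/I (p(I) = ((I + I)/(I + I))/I = ((2*I)/((2*I)))/I = ((2*I)*(1/(2*I)))/I = 1/I)
s(35)*p((-3)**2) = (4 + 35)/((-3)**2) = 39/9 = 39*(1/9) = 13/3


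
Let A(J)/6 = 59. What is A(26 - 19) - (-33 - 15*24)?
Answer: 747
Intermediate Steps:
A(J) = 354 (A(J) = 6*59 = 354)
A(26 - 19) - (-33 - 15*24) = 354 - (-33 - 15*24) = 354 - (-33 - 360) = 354 - 1*(-393) = 354 + 393 = 747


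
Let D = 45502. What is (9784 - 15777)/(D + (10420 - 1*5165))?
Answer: -5993/50757 ≈ -0.11807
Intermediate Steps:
(9784 - 15777)/(D + (10420 - 1*5165)) = (9784 - 15777)/(45502 + (10420 - 1*5165)) = -5993/(45502 + (10420 - 5165)) = -5993/(45502 + 5255) = -5993/50757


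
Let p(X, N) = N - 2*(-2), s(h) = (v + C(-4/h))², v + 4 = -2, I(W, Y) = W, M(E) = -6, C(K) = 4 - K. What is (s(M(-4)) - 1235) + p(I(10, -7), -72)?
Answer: -11663/9 ≈ -1295.9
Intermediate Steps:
v = -6 (v = -4 - 2 = -6)
s(h) = (-2 + 4/h)² (s(h) = (-6 + (4 - (-4)/h))² = (-6 + (4 + 4/h))² = (-2 + 4/h)²)
p(X, N) = 4 + N (p(X, N) = N + 4 = 4 + N)
(s(M(-4)) - 1235) + p(I(10, -7), -72) = (4*(-2 - 6)²/(-6)² - 1235) + (4 - 72) = (4*(1/36)*(-8)² - 1235) - 68 = (4*(1/36)*64 - 1235) - 68 = (64/9 - 1235) - 68 = -11051/9 - 68 = -11663/9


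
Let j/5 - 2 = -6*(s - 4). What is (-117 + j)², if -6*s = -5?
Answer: 144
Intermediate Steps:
s = ⅚ (s = -⅙*(-5) = ⅚ ≈ 0.83333)
j = 105 (j = 10 + 5*(-6*(⅚ - 4)) = 10 + 5*(-6*(-19/6)) = 10 + 5*19 = 10 + 95 = 105)
(-117 + j)² = (-117 + 105)² = (-12)² = 144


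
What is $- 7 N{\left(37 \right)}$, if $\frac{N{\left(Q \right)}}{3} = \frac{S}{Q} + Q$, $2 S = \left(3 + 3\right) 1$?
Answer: $- \frac{28812}{37} \approx -778.7$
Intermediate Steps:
$S = 3$ ($S = \frac{\left(3 + 3\right) 1}{2} = \frac{6 \cdot 1}{2} = \frac{1}{2} \cdot 6 = 3$)
$N{\left(Q \right)} = 3 Q + \frac{9}{Q}$ ($N{\left(Q \right)} = 3 \left(\frac{1}{Q} 3 + Q\right) = 3 \left(\frac{3}{Q} + Q\right) = 3 \left(Q + \frac{3}{Q}\right) = 3 Q + \frac{9}{Q}$)
$- 7 N{\left(37 \right)} = - 7 \left(3 \cdot 37 + \frac{9}{37}\right) = - 7 \left(111 + 9 \cdot \frac{1}{37}\right) = - 7 \left(111 + \frac{9}{37}\right) = \left(-7\right) \frac{4116}{37} = - \frac{28812}{37}$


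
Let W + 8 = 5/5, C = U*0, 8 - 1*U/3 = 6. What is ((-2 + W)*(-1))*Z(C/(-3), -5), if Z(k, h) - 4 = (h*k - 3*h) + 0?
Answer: 171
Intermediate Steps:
U = 6 (U = 24 - 3*6 = 24 - 18 = 6)
C = 0 (C = 6*0 = 0)
Z(k, h) = 4 - 3*h + h*k (Z(k, h) = 4 + ((h*k - 3*h) + 0) = 4 + ((-3*h + h*k) + 0) = 4 + (-3*h + h*k) = 4 - 3*h + h*k)
W = -7 (W = -8 + 5/5 = -8 + 5*(⅕) = -8 + 1 = -7)
((-2 + W)*(-1))*Z(C/(-3), -5) = ((-2 - 7)*(-1))*(4 - 3*(-5) - 0/(-3)) = (-9*(-1))*(4 + 15 - 0*(-1)/3) = 9*(4 + 15 - 5*0) = 9*(4 + 15 + 0) = 9*19 = 171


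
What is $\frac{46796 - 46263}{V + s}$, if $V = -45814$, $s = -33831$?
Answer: $- \frac{533}{79645} \approx -0.0066922$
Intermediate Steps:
$\frac{46796 - 46263}{V + s} = \frac{46796 - 46263}{-45814 - 33831} = \frac{533}{-79645} = 533 \left(- \frac{1}{79645}\right) = - \frac{533}{79645}$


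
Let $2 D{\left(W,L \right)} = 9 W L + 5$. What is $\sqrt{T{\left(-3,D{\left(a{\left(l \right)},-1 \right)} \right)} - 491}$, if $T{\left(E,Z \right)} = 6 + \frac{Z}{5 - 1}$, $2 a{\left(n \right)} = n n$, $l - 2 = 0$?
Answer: $\frac{i \sqrt{7786}}{4} \approx 22.06 i$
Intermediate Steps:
$l = 2$ ($l = 2 + 0 = 2$)
$a{\left(n \right)} = \frac{n^{2}}{2}$ ($a{\left(n \right)} = \frac{n n}{2} = \frac{n^{2}}{2}$)
$D{\left(W,L \right)} = \frac{5}{2} + \frac{9 L W}{2}$ ($D{\left(W,L \right)} = \frac{9 W L + 5}{2} = \frac{9 L W + 5}{2} = \frac{5 + 9 L W}{2} = \frac{5}{2} + \frac{9 L W}{2}$)
$T{\left(E,Z \right)} = 6 + \frac{Z}{4}$
$\sqrt{T{\left(-3,D{\left(a{\left(l \right)},-1 \right)} \right)} - 491} = \sqrt{\left(6 + \frac{\frac{5}{2} + \frac{9}{2} \left(-1\right) \frac{2^{2}}{2}}{4}\right) - 491} = \sqrt{\left(6 + \frac{\frac{5}{2} + \frac{9}{2} \left(-1\right) \frac{1}{2} \cdot 4}{4}\right) - 491} = \sqrt{\left(6 + \frac{\frac{5}{2} + \frac{9}{2} \left(-1\right) 2}{4}\right) - 491} = \sqrt{\left(6 + \frac{\frac{5}{2} - 9}{4}\right) - 491} = \sqrt{\left(6 + \frac{1}{4} \left(- \frac{13}{2}\right)\right) - 491} = \sqrt{\left(6 - \frac{13}{8}\right) - 491} = \sqrt{\frac{35}{8} - 491} = \sqrt{- \frac{3893}{8}} = \frac{i \sqrt{7786}}{4}$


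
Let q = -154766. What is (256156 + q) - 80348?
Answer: 21042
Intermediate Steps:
(256156 + q) - 80348 = (256156 - 154766) - 80348 = 101390 - 80348 = 21042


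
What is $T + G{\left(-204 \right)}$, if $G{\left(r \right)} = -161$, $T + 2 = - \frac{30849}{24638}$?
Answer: $- \frac{4046843}{24638} \approx -164.25$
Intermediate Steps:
$T = - \frac{80125}{24638}$ ($T = -2 - \frac{30849}{24638} = - \frac{80125}{24638} \approx -3.2521$)
$T + G{\left(-204 \right)} = - \frac{80125}{24638} - 161 = - \frac{4046843}{24638}$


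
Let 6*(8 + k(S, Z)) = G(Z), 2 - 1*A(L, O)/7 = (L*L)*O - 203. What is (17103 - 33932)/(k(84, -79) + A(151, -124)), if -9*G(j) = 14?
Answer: -454383/534402758 ≈ -0.00085026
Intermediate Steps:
G(j) = -14/9 (G(j) = -⅑*14 = -14/9)
A(L, O) = 1435 - 7*O*L² (A(L, O) = 14 - 7*((L*L)*O - 203) = 14 - 7*(L²*O - 203) = 14 - 7*(O*L² - 203) = 14 - 7*(-203 + O*L²) = 14 + (1421 - 7*O*L²) = 1435 - 7*O*L²)
k(S, Z) = -223/27 (k(S, Z) = -8 + (⅙)*(-14/9) = -8 - 7/27 = -223/27)
(17103 - 33932)/(k(84, -79) + A(151, -124)) = (17103 - 33932)/(-223/27 + (1435 - 7*(-124)*151²)) = -16829/(-223/27 + (1435 - 7*(-124)*22801)) = -16829/(-223/27 + (1435 + 19791268)) = -16829/(-223/27 + 19792703) = -16829/534402758/27 = -16829*27/534402758 = -454383/534402758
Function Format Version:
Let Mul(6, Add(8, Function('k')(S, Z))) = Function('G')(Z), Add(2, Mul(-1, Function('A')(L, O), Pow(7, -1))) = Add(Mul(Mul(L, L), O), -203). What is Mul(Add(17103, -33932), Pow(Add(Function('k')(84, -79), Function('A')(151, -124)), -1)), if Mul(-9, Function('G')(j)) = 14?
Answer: Rational(-454383, 534402758) ≈ -0.00085026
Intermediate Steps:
Function('G')(j) = Rational(-14, 9) (Function('G')(j) = Mul(Rational(-1, 9), 14) = Rational(-14, 9))
Function('A')(L, O) = Add(1435, Mul(-7, O, Pow(L, 2))) (Function('A')(L, O) = Add(14, Mul(-7, Add(Mul(Mul(L, L), O), -203))) = Add(14, Mul(-7, Add(Mul(Pow(L, 2), O), -203))) = Add(14, Mul(-7, Add(Mul(O, Pow(L, 2)), -203))) = Add(14, Mul(-7, Add(-203, Mul(O, Pow(L, 2))))) = Add(14, Add(1421, Mul(-7, O, Pow(L, 2)))) = Add(1435, Mul(-7, O, Pow(L, 2))))
Function('k')(S, Z) = Rational(-223, 27) (Function('k')(S, Z) = Add(-8, Mul(Rational(1, 6), Rational(-14, 9))) = Add(-8, Rational(-7, 27)) = Rational(-223, 27))
Mul(Add(17103, -33932), Pow(Add(Function('k')(84, -79), Function('A')(151, -124)), -1)) = Mul(Add(17103, -33932), Pow(Add(Rational(-223, 27), Add(1435, Mul(-7, -124, Pow(151, 2)))), -1)) = Mul(-16829, Pow(Add(Rational(-223, 27), Add(1435, Mul(-7, -124, 22801))), -1)) = Mul(-16829, Pow(Add(Rational(-223, 27), Add(1435, 19791268)), -1)) = Mul(-16829, Pow(Add(Rational(-223, 27), 19792703), -1)) = Mul(-16829, Pow(Rational(534402758, 27), -1)) = Mul(-16829, Rational(27, 534402758)) = Rational(-454383, 534402758)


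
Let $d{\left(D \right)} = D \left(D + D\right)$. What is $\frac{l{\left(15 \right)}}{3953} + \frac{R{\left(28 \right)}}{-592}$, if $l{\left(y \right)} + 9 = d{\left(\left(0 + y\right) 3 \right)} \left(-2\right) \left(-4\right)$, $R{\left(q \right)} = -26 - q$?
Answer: $\frac{164313}{19832} \approx 8.2852$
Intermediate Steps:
$d{\left(D \right)} = 2 D^{2}$ ($d{\left(D \right)} = D 2 D = 2 D^{2}$)
$l{\left(y \right)} = -9 + 144 y^{2}$ ($l{\left(y \right)} = -9 + 2 \left(\left(0 + y\right) 3\right)^{2} \left(-2\right) \left(-4\right) = -9 + 2 \left(y 3\right)^{2} \left(-2\right) \left(-4\right) = -9 + 2 \left(3 y\right)^{2} \left(-2\right) \left(-4\right) = -9 + 2 \cdot 9 y^{2} \left(-2\right) \left(-4\right) = -9 + 18 y^{2} \left(-2\right) \left(-4\right) = -9 + - 36 y^{2} \left(-4\right) = -9 + 144 y^{2}$)
$\frac{l{\left(15 \right)}}{3953} + \frac{R{\left(28 \right)}}{-592} = \frac{-9 + 144 \cdot 15^{2}}{3953} + \frac{-26 - 28}{-592} = \left(-9 + 144 \cdot 225\right) \frac{1}{3953} + \left(-26 - 28\right) \left(- \frac{1}{592}\right) = \left(-9 + 32400\right) \frac{1}{3953} - - \frac{27}{296} = 32391 \cdot \frac{1}{3953} + \frac{27}{296} = \frac{549}{67} + \frac{27}{296} = \frac{164313}{19832}$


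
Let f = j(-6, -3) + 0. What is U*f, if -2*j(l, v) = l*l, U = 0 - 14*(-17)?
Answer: -4284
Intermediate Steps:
U = 238 (U = 0 + 238 = 238)
j(l, v) = -l**2/2 (j(l, v) = -l*l/2 = -l**2/2)
f = -18 (f = -1/2*(-6)**2 + 0 = -1/2*36 + 0 = -18 + 0 = -18)
U*f = 238*(-18) = -4284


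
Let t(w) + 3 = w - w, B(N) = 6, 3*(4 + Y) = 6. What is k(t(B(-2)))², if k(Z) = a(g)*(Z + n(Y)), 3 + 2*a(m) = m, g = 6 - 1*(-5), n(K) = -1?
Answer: 256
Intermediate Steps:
Y = -2 (Y = -4 + (⅓)*6 = -4 + 2 = -2)
g = 11 (g = 6 + 5 = 11)
a(m) = -3/2 + m/2
t(w) = -3 (t(w) = -3 + (w - w) = -3 + 0 = -3)
k(Z) = -4 + 4*Z (k(Z) = (-3/2 + (½)*11)*(Z - 1) = (-3/2 + 11/2)*(-1 + Z) = 4*(-1 + Z) = -4 + 4*Z)
k(t(B(-2)))² = (-4 + 4*(-3))² = (-4 - 12)² = (-16)² = 256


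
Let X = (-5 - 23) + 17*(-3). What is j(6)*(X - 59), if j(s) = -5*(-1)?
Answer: -690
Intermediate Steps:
X = -79 (X = -28 - 51 = -79)
j(s) = 5
j(6)*(X - 59) = 5*(-79 - 59) = 5*(-138) = -690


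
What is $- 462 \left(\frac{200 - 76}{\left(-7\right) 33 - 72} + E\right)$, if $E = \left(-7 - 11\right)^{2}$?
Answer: $- \frac{15099392}{101} \approx -1.495 \cdot 10^{5}$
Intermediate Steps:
$E = 324$ ($E = \left(-18\right)^{2} = 324$)
$- 462 \left(\frac{200 - 76}{\left(-7\right) 33 - 72} + E\right) = - 462 \left(\frac{200 - 76}{\left(-7\right) 33 - 72} + 324\right) = - 462 \left(\frac{124}{-231 - 72} + 324\right) = - 462 \left(\frac{124}{-303} + 324\right) = - 462 \left(124 \left(- \frac{1}{303}\right) + 324\right) = - 462 \left(- \frac{124}{303} + 324\right) = \left(-462\right) \frac{98048}{303} = - \frac{15099392}{101}$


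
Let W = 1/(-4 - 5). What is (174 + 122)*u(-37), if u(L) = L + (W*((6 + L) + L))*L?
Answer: -843304/9 ≈ -93701.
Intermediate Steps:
W = -1/9 (W = 1/(-9) = -1/9 ≈ -0.11111)
u(L) = L + L*(-2/3 - 2*L/9) (u(L) = L + (-((6 + L) + L)/9)*L = L + (-(6 + 2*L)/9)*L = L + (-2/3 - 2*L/9)*L = L + L*(-2/3 - 2*L/9))
(174 + 122)*u(-37) = (174 + 122)*((1/9)*(-37)*(3 - 2*(-37))) = 296*((1/9)*(-37)*(3 + 74)) = 296*((1/9)*(-37)*77) = 296*(-2849/9) = -843304/9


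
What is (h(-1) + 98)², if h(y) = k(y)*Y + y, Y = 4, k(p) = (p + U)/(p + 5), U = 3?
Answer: 9801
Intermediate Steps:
k(p) = (3 + p)/(5 + p) (k(p) = (p + 3)/(p + 5) = (3 + p)/(5 + p))
h(y) = y + 4*(3 + y)/(5 + y) (h(y) = ((3 + y)/(5 + y))*4 + y = 4*(3 + y)/(5 + y) + y = y + 4*(3 + y)/(5 + y))
(h(-1) + 98)² = ((12 + (-1)² + 9*(-1))/(5 - 1) + 98)² = ((12 + 1 - 9)/4 + 98)² = ((¼)*4 + 98)² = (1 + 98)² = 99² = 9801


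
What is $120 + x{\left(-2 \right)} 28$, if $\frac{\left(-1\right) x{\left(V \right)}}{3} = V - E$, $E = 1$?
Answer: $372$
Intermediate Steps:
$x{\left(V \right)} = 3 - 3 V$ ($x{\left(V \right)} = - 3 \left(V - 1\right) = - 3 \left(-1 + V\right) = 3 - 3 V$)
$120 + x{\left(-2 \right)} 28 = 120 + \left(3 - -6\right) 28 = 120 + \left(3 + 6\right) 28 = 120 + 9 \cdot 28 = 120 + 252 = 372$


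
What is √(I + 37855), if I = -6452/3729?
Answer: √526366409547/3729 ≈ 194.56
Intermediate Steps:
I = -6452/3729 (I = -6452*1/3729 = -6452/3729 ≈ -1.7302)
√(I + 37855) = √(-6452/3729 + 37855) = √(141154843/3729) = √526366409547/3729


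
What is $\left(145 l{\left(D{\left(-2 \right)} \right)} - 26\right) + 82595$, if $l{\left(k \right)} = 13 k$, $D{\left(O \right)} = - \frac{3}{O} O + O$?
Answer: $73144$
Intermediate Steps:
$D{\left(O \right)} = -3 + O$
$\left(145 l{\left(D{\left(-2 \right)} \right)} - 26\right) + 82595 = \left(145 \cdot 13 \left(-3 - 2\right) - 26\right) + 82595 = \left(145 \cdot 13 \left(-5\right) - 26\right) + 82595 = \left(145 \left(-65\right) - 26\right) + 82595 = \left(-9425 - 26\right) + 82595 = -9451 + 82595 = 73144$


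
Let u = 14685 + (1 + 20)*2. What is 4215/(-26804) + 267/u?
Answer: -18305879/131580836 ≈ -0.13912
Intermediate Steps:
u = 14727 (u = 14685 + 21*2 = 14685 + 42 = 14727)
4215/(-26804) + 267/u = 4215/(-26804) + 267/14727 = 4215*(-1/26804) + 267*(1/14727) = -4215/26804 + 89/4909 = -18305879/131580836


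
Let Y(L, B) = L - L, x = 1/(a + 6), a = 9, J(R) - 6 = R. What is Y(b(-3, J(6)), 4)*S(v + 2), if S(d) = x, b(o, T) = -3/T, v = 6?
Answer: 0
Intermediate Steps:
J(R) = 6 + R
x = 1/15 (x = 1/(9 + 6) = 1/15 ≈ 0.066667)
Y(L, B) = 0
S(d) = 1/15
Y(b(-3, J(6)), 4)*S(v + 2) = 0*(1/15) = 0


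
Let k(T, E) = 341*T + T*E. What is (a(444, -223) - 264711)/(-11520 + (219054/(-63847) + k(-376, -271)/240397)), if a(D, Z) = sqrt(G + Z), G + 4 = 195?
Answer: 4062950470357149/176870526401158 - 30697254518*I*sqrt(2)/88435263200579 ≈ 22.971 - 0.0004909*I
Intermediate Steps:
G = 191 (G = -4 + 195 = 191)
k(T, E) = 341*T + E*T
a(D, Z) = sqrt(191 + Z)
(a(444, -223) - 264711)/(-11520 + (219054/(-63847) + k(-376, -271)/240397)) = (sqrt(191 - 223) - 264711)/(-11520 + (219054/(-63847) - 376*(341 - 271)/240397)) = (sqrt(-32) - 264711)/(-11520 + (219054*(-1/63847) - 376*70*(1/240397))) = (4*I*sqrt(2) - 264711)/(-11520 + (-219054/63847 - 26320*1/240397)) = (-264711 + 4*I*sqrt(2))/(-11520 + (-219054/63847 - 26320/240397)) = (-264711 + 4*I*sqrt(2))/(-11520 - 54340377478/15348627259) = (-264711 + 4*I*sqrt(2))/(-176870526401158/15348627259) = (-264711 + 4*I*sqrt(2))*(-15348627259/176870526401158) = 4062950470357149/176870526401158 - 30697254518*I*sqrt(2)/88435263200579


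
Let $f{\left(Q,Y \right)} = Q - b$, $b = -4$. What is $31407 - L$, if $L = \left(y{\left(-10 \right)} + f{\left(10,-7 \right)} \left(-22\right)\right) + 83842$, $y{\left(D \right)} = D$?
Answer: $-52117$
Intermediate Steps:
$f{\left(Q,Y \right)} = 4 + Q$ ($f{\left(Q,Y \right)} = Q - -4 = Q + 4 = 4 + Q$)
$L = 83524$ ($L = \left(-10 + \left(4 + 10\right) \left(-22\right)\right) + 83842 = \left(-10 + 14 \left(-22\right)\right) + 83842 = \left(-10 - 308\right) + 83842 = -318 + 83842 = 83524$)
$31407 - L = 31407 - 83524 = -52117$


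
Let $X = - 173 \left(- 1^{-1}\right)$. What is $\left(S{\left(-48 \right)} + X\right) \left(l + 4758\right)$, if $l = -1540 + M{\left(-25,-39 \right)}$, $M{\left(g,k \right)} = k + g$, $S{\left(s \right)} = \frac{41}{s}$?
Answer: $\frac{13030751}{24} \approx 5.4295 \cdot 10^{5}$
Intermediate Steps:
$M{\left(g,k \right)} = g + k$
$l = -1604$ ($l = -1540 - 64 = -1604$)
$X = 173$ ($X = - 173 \left(\left(-1\right) 1\right) = \left(-173\right) \left(-1\right) = 173$)
$\left(S{\left(-48 \right)} + X\right) \left(l + 4758\right) = \left(\frac{41}{-48} + 173\right) \left(-1604 + 4758\right) = \left(41 \left(- \frac{1}{48}\right) + 173\right) 3154 = \left(- \frac{41}{48} + 173\right) 3154 = \frac{8263}{48} \cdot 3154 = \frac{13030751}{24}$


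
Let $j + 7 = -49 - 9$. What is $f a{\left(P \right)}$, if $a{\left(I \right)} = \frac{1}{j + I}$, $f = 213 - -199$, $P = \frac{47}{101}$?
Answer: $- \frac{20806}{3259} \approx -6.3842$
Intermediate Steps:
$P = \frac{47}{101}$ ($P = 47 \cdot \frac{1}{101} = \frac{47}{101} \approx 0.46535$)
$j = -65$ ($j = -7 - 58 = -65$)
$f = 412$ ($f = 213 + 199 = 412$)
$a{\left(I \right)} = \frac{1}{-65 + I}$
$f a{\left(P \right)} = \frac{412}{-65 + \frac{47}{101}} = \frac{412}{- \frac{6518}{101}} = 412 \left(- \frac{101}{6518}\right) = - \frac{20806}{3259}$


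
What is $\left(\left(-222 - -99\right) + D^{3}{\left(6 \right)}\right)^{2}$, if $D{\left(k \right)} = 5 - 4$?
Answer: $14884$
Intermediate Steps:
$D{\left(k \right)} = 1$ ($D{\left(k \right)} = 5 - 4 = 1$)
$\left(\left(-222 - -99\right) + D^{3}{\left(6 \right)}\right)^{2} = \left(\left(-222 - -99\right) + 1^{3}\right)^{2} = \left(\left(-222 + 99\right) + 1\right)^{2} = \left(-123 + 1\right)^{2} = \left(-122\right)^{2} = 14884$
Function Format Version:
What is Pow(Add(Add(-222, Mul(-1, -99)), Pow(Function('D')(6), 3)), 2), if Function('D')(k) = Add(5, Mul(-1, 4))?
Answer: 14884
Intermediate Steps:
Function('D')(k) = 1 (Function('D')(k) = Add(5, -4) = 1)
Pow(Add(Add(-222, Mul(-1, -99)), Pow(Function('D')(6), 3)), 2) = Pow(Add(Add(-222, Mul(-1, -99)), Pow(1, 3)), 2) = Pow(Add(Add(-222, 99), 1), 2) = Pow(Add(-123, 1), 2) = Pow(-122, 2) = 14884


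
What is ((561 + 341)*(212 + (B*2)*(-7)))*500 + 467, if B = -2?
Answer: 108240467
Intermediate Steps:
((561 + 341)*(212 + (B*2)*(-7)))*500 + 467 = ((561 + 341)*(212 - 2*2*(-7)))*500 + 467 = (902*(212 - 4*(-7)))*500 + 467 = (902*(212 + 28))*500 + 467 = (902*240)*500 + 467 = 216480*500 + 467 = 108240000 + 467 = 108240467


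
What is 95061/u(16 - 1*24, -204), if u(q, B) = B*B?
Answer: 31687/13872 ≈ 2.2842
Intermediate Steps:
u(q, B) = B²
95061/u(16 - 1*24, -204) = 95061/((-204)²) = 95061/41616 = 95061*(1/41616) = 31687/13872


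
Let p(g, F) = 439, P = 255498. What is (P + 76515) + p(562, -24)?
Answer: 332452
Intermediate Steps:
(P + 76515) + p(562, -24) = (255498 + 76515) + 439 = 332013 + 439 = 332452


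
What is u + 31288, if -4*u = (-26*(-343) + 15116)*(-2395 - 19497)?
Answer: 131569370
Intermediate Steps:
u = 131538082 (u = -(-26*(-343) + 15116)*(-2395 - 19497)/4 = -(8918 + 15116)*(-21892)/4 = -12017*(-21892)/2 = -1/4*(-526152328) = 131538082)
u + 31288 = 131538082 + 31288 = 131569370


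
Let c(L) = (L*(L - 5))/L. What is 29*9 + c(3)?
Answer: 259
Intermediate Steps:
c(L) = -5 + L (c(L) = (L*(-5 + L))/L = -5 + L)
29*9 + c(3) = 29*9 + (-5 + 3) = 261 - 2 = 259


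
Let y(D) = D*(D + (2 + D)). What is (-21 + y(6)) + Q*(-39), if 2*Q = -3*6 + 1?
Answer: 789/2 ≈ 394.50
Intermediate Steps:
y(D) = D*(2 + 2*D)
Q = -17/2 (Q = (-3*6 + 1)/2 = (-18 + 1)/2 = (½)*(-17) = -17/2 ≈ -8.5000)
(-21 + y(6)) + Q*(-39) = (-21 + 2*6*(1 + 6)) - 17/2*(-39) = (-21 + 2*6*7) + 663/2 = (-21 + 84) + 663/2 = 63 + 663/2 = 789/2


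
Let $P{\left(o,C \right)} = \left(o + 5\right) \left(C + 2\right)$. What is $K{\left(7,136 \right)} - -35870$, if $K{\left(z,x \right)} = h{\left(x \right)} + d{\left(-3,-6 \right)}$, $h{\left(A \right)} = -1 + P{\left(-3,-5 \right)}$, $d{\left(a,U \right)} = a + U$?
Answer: $35854$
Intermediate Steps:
$d{\left(a,U \right)} = U + a$
$P{\left(o,C \right)} = \left(2 + C\right) \left(5 + o\right)$ ($P{\left(o,C \right)} = \left(5 + o\right) \left(2 + C\right) = \left(2 + C\right) \left(5 + o\right)$)
$h{\left(A \right)} = -7$ ($h{\left(A \right)} = -1 + \left(10 + 2 \left(-3\right) + 5 \left(-5\right) - -15\right) = -1 + \left(10 - 6 - 25 + 15\right) = -1 - 6 = -7$)
$K{\left(z,x \right)} = -16$ ($K{\left(z,x \right)} = -7 - 9 = -16$)
$K{\left(7,136 \right)} - -35870 = -16 - -35870 = -16 + 35870 = 35854$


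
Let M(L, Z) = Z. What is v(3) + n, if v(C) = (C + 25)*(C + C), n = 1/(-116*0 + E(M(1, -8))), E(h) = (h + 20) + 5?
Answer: 2857/17 ≈ 168.06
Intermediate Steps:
E(h) = 25 + h (E(h) = (20 + h) + 5 = 25 + h)
n = 1/17 (n = 1/(-116*0 + (25 - 8)) = 1/(0 + 17) = 1/17 ≈ 0.058824)
v(C) = 2*C*(25 + C) (v(C) = (25 + C)*(2*C) = 2*C*(25 + C))
v(3) + n = 2*3*(25 + 3) + 1/17 = 2*3*28 + 1/17 = 168 + 1/17 = 2857/17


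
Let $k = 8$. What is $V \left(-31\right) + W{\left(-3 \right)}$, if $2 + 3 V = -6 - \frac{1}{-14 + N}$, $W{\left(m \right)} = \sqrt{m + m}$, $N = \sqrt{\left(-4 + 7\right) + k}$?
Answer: $\frac{45446}{555} - \frac{31 \sqrt{11}}{555} + i \sqrt{6} \approx 81.699 + 2.4495 i$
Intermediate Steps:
$N = \sqrt{11}$ ($N = \sqrt{\left(-4 + 7\right) + 8} = \sqrt{3 + 8} = \sqrt{11} \approx 3.3166$)
$W{\left(m \right)} = \sqrt{2} \sqrt{m}$ ($W{\left(m \right)} = \sqrt{2 m} = \sqrt{2} \sqrt{m}$)
$V = - \frac{8}{3} - \frac{1}{3 \left(-14 + \sqrt{11}\right)}$ ($V = - \frac{2}{3} + \frac{-6 - \frac{1}{-14 + \sqrt{11}}}{3} = - \frac{2}{3} - \left(2 + \frac{1}{3 \left(-14 + \sqrt{11}\right)}\right) = - \frac{8}{3} - \frac{1}{3 \left(-14 + \sqrt{11}\right)} \approx -2.6355$)
$V \left(-31\right) + W{\left(-3 \right)} = \left(- \frac{1466}{555} + \frac{\sqrt{11}}{555}\right) \left(-31\right) + \sqrt{2} \sqrt{-3} = \left(\frac{45446}{555} - \frac{31 \sqrt{11}}{555}\right) + \sqrt{2} i \sqrt{3} = \left(\frac{45446}{555} - \frac{31 \sqrt{11}}{555}\right) + i \sqrt{6} = \frac{45446}{555} - \frac{31 \sqrt{11}}{555} + i \sqrt{6}$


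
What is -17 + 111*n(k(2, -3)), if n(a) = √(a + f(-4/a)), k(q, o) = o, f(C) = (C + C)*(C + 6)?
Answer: -17 + 37*√149 ≈ 434.64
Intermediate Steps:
f(C) = 2*C*(6 + C) (f(C) = (2*C)*(6 + C) = 2*C*(6 + C))
n(a) = √(a - 8*(6 - 4/a)/a) (n(a) = √(a + 2*(-4/a)*(6 - 4/a)) = √(a - 8*(6 - 4/a)/a))
-17 + 111*n(k(2, -3)) = -17 + 111*√(-3 - 48/(-3) + 32/(-3)²) = -17 + 111*√(-3 - 48*(-⅓) + 32*(⅑)) = -17 + 111*√(-3 + 16 + 32/9) = -17 + 111*√(149/9) = -17 + 111*(√149/3) = -17 + 37*√149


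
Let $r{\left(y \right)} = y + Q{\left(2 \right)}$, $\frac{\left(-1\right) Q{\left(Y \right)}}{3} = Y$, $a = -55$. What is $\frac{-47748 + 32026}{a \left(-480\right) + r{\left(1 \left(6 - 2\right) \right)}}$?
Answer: $- \frac{7861}{13199} \approx -0.59558$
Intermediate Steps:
$Q{\left(Y \right)} = - 3 Y$
$r{\left(y \right)} = -6 + y$ ($r{\left(y \right)} = y - 6 = -6 + y$)
$\frac{-47748 + 32026}{a \left(-480\right) + r{\left(1 \left(6 - 2\right) \right)}} = \frac{-47748 + 32026}{\left(-55\right) \left(-480\right) - \left(6 - \left(6 - 2\right)\right)} = - \frac{15722}{26400 + \left(-6 + 1 \cdot 4\right)} = - \frac{15722}{26400 + \left(-6 + 4\right)} = - \frac{15722}{26400 - 2} = - \frac{15722}{26398} = \left(-15722\right) \frac{1}{26398} = - \frac{7861}{13199}$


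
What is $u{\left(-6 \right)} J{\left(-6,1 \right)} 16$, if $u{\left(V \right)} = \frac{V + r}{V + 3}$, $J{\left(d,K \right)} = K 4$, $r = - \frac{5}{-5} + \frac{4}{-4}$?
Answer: $128$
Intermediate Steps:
$r = 0$ ($r = \left(-5\right) \left(- \frac{1}{5}\right) + 4 \left(- \frac{1}{4}\right) = 1 - 1 = 0$)
$J{\left(d,K \right)} = 4 K$
$u{\left(V \right)} = \frac{V}{3 + V}$ ($u{\left(V \right)} = \frac{V + 0}{V + 3} = \frac{V}{3 + V}$)
$u{\left(-6 \right)} J{\left(-6,1 \right)} 16 = - \frac{6}{3 - 6} \cdot 4 \cdot 1 \cdot 16 = - \frac{6}{-3} \cdot 4 \cdot 16 = \left(-6\right) \left(- \frac{1}{3}\right) 4 \cdot 16 = 2 \cdot 4 \cdot 16 = 8 \cdot 16 = 128$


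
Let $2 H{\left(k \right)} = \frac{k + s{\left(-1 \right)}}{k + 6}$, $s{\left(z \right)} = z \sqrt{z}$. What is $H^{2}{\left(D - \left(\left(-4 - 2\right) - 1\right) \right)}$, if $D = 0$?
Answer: $\frac{\left(7 - i\right)^{2}}{676} \approx 0.071006 - 0.02071 i$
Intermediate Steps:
$s{\left(z \right)} = z^{\frac{3}{2}}$
$H{\left(k \right)} = \frac{k - i}{2 \left(6 + k\right)}$ ($H{\left(k \right)} = \frac{\left(k + \left(-1\right)^{\frac{3}{2}}\right) \frac{1}{k + 6}}{2} = \frac{\left(k - i\right) \frac{1}{6 + k}}{2} = \frac{\frac{1}{6 + k} \left(k - i\right)}{2} = \frac{k - i}{2 \left(6 + k\right)}$)
$H^{2}{\left(D - \left(\left(-4 - 2\right) - 1\right) \right)} = \left(\frac{\left(0 - \left(\left(-4 - 2\right) - 1\right)\right) - i}{2 \left(6 - \left(\left(-4 - 2\right) - 1\right)\right)}\right)^{2} = \left(\frac{\left(0 - \left(-6 - 1\right)\right) - i}{2 \left(6 + \left(0 - \left(-6 - 1\right)\right)\right)}\right)^{2} = \left(\frac{\left(0 - -7\right) - i}{2 \left(6 + \left(0 - -7\right)\right)}\right)^{2} = \left(\frac{\left(0 + 7\right) - i}{2 \left(6 + \left(0 + 7\right)\right)}\right)^{2} = \left(\frac{7 - i}{2 \left(6 + 7\right)}\right)^{2} = \left(\frac{7 - i}{2 \cdot 13}\right)^{2} = \left(\frac{1}{2} \cdot \frac{1}{13} \left(7 - i\right)\right)^{2} = \left(\frac{7}{26} - \frac{i}{26}\right)^{2}$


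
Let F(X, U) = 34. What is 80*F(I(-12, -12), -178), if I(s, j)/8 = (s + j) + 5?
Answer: 2720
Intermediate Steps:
I(s, j) = 40 + 8*j + 8*s (I(s, j) = 8*((s + j) + 5) = 8*((j + s) + 5) = 8*(5 + j + s) = 40 + 8*j + 8*s)
80*F(I(-12, -12), -178) = 80*34 = 2720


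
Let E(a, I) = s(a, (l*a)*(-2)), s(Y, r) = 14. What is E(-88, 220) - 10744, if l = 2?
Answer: -10730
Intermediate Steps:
E(a, I) = 14
E(-88, 220) - 10744 = 14 - 10744 = -10730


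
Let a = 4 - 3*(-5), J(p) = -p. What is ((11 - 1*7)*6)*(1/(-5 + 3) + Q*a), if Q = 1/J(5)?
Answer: -516/5 ≈ -103.20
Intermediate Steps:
a = 19 (a = 4 - 1*(-15) = 4 + 15 = 19)
Q = -⅕ (Q = 1/(-1*5) = 1/(-5) = -⅕ ≈ -0.20000)
((11 - 1*7)*6)*(1/(-5 + 3) + Q*a) = ((11 - 1*7)*6)*(1/(-5 + 3) - ⅕*19) = ((11 - 7)*6)*(1/(-2) - 19/5) = (4*6)*(-½ - 19/5) = 24*(-43/10) = -516/5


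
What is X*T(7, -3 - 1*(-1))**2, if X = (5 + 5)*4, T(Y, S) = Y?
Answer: 1960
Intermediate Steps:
X = 40 (X = 10*4 = 40)
X*T(7, -3 - 1*(-1))**2 = 40*7**2 = 40*49 = 1960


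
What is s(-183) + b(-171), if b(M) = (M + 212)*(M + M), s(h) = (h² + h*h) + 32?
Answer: 52988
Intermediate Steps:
s(h) = 32 + 2*h² (s(h) = (h² + h²) + 32 = 2*h² + 32 = 32 + 2*h²)
b(M) = 2*M*(212 + M) (b(M) = (212 + M)*(2*M) = 2*M*(212 + M))
s(-183) + b(-171) = (32 + 2*(-183)²) + 2*(-171)*(212 - 171) = (32 + 2*33489) + 2*(-171)*41 = (32 + 66978) - 14022 = 67010 - 14022 = 52988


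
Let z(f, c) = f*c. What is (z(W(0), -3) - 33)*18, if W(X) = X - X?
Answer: -594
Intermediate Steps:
W(X) = 0
z(f, c) = c*f
(z(W(0), -3) - 33)*18 = (-3*0 - 33)*18 = (0 - 33)*18 = -33*18 = -594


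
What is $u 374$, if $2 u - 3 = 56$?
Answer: $11033$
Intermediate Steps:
$u = \frac{59}{2}$ ($u = \frac{3}{2} + \frac{1}{2} \cdot 56 = \frac{3}{2} + 28 = \frac{59}{2} \approx 29.5$)
$u 374 = \frac{59}{2} \cdot 374 = 11033$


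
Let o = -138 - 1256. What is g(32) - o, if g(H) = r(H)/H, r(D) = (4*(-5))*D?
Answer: 1374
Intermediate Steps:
r(D) = -20*D
g(H) = -20 (g(H) = (-20*H)/H = -20)
o = -1394
g(32) - o = -20 - 1*(-1394) = -20 + 1394 = 1374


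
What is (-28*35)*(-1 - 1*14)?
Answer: 14700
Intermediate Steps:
(-28*35)*(-1 - 1*14) = -980*(-1 - 14) = -980*(-15) = 14700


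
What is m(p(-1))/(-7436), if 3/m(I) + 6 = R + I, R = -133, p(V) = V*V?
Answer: 1/342056 ≈ 2.9235e-6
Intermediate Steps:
p(V) = V²
m(I) = 3/(-139 + I) (m(I) = 3/(-6 + (-133 + I)) = 3/(-139 + I))
m(p(-1))/(-7436) = (3/(-139 + (-1)²))/(-7436) = (3/(-139 + 1))*(-1/7436) = (3/(-138))*(-1/7436) = (3*(-1/138))*(-1/7436) = -1/46*(-1/7436) = 1/342056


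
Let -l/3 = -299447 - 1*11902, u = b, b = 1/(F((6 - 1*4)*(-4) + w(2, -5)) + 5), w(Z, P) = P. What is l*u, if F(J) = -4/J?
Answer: 4047537/23 ≈ 1.7598e+5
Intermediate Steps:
b = 13/69 (b = 1/(-4/((6 - 1*4)*(-4) - 5) + 5) = 1/(-4/((6 - 4)*(-4) - 5) + 5) = 1/(-4/(2*(-4) - 5) + 5) = 1/(-4/(-8 - 5) + 5) = 1/(-4/(-13) + 5) = 1/(-4*(-1/13) + 5) = 1/(4/13 + 5) = 1/(69/13) = 13/69 ≈ 0.18841)
u = 13/69 ≈ 0.18841
l = 934047 (l = -3*(-299447 - 1*11902) = -3*(-299447 - 11902) = -3*(-311349) = 934047)
l*u = 934047*(13/69) = 4047537/23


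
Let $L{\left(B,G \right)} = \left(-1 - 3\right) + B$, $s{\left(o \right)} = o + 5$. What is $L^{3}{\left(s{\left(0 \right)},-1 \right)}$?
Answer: $1$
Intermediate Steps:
$s{\left(o \right)} = 5 + o$
$L{\left(B,G \right)} = -4 + B$
$L^{3}{\left(s{\left(0 \right)},-1 \right)} = \left(-4 + \left(5 + 0\right)\right)^{3} = \left(-4 + 5\right)^{3} = 1^{3} = 1$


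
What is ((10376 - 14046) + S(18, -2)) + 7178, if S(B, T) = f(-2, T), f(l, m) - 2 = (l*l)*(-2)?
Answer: 3502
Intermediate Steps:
f(l, m) = 2 - 2*l² (f(l, m) = 2 + (l*l)*(-2) = 2 + l²*(-2) = 2 - 2*l²)
S(B, T) = -6 (S(B, T) = 2 - 2*(-2)² = 2 - 2*4 = 2 - 8 = -6)
((10376 - 14046) + S(18, -2)) + 7178 = ((10376 - 14046) - 6) + 7178 = (-3670 - 6) + 7178 = -3676 + 7178 = 3502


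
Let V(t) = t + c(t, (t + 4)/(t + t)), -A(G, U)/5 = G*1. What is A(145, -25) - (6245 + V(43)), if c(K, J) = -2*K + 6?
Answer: -6933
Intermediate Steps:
c(K, J) = 6 - 2*K
A(G, U) = -5*G
V(t) = 6 - t (V(t) = t + (6 - 2*t) = 6 - t)
A(145, -25) - (6245 + V(43)) = -5*145 - (6245 + (6 - 1*43)) = -725 - (6245 + (6 - 43)) = -725 - (6245 - 37) = -725 - 1*6208 = -725 - 6208 = -6933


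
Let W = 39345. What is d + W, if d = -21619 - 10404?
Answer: 7322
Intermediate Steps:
d = -32023
d + W = -32023 + 39345 = 7322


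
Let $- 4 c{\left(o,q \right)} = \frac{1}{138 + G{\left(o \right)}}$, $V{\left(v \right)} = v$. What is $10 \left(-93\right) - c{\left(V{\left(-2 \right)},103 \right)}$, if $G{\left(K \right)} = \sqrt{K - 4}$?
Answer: $\frac{- 3720 \sqrt{6} + 513359 i}{4 \left(\sqrt{6} - 138 i\right)} \approx -930.0 - 3.2149 \cdot 10^{-5} i$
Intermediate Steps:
$G{\left(K \right)} = \sqrt{-4 + K}$
$c{\left(o,q \right)} = - \frac{1}{4 \left(138 + \sqrt{-4 + o}\right)}$
$10 \left(-93\right) - c{\left(V{\left(-2 \right)},103 \right)} = 10 \left(-93\right) - - \frac{1}{552 + 4 \sqrt{-4 - 2}} = -930 - - \frac{1}{552 + 4 \sqrt{-6}} = -930 - - \frac{1}{552 + 4 i \sqrt{6}} = -930 + \frac{1}{552 + 4 i \sqrt{6}}$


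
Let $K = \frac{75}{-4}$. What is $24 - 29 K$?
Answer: $\frac{2271}{4} \approx 567.75$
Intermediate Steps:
$K = - \frac{75}{4}$ ($K = 75 \left(- \frac{1}{4}\right) = - \frac{75}{4} \approx -18.75$)
$24 - 29 K = 24 - - \frac{2175}{4} = 24 + \frac{2175}{4} = \frac{2271}{4}$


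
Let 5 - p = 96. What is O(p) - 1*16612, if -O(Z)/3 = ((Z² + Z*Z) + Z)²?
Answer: -813898135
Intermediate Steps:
p = -91 (p = 5 - 1*96 = 5 - 96 = -91)
O(Z) = -3*(Z + 2*Z²)² (O(Z) = -3*((Z² + Z*Z) + Z)² = -3*((Z² + Z²) + Z)² = -3*(2*Z² + Z)² = -3*(Z + 2*Z²)²)
O(p) - 1*16612 = -3*(-91)²*(1 + 2*(-91))² - 1*16612 = -3*8281*(1 - 182)² - 16612 = -3*8281*(-181)² - 16612 = -3*8281*32761 - 16612 = -813881523 - 16612 = -813898135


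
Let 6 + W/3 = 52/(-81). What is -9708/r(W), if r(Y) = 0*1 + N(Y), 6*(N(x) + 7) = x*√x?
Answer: 12038201532/47610421 - 634582836*I*√1614/47610421 ≈ 252.85 - 535.47*I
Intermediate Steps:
W = -538/27 (W = -18 + 3*(52/(-81)) = -18 + 3*(52*(-1/81)) = -18 + 3*(-52/81) = -18 - 52/27 = -538/27 ≈ -19.926)
N(x) = -7 + x^(3/2)/6 (N(x) = -7 + (x*√x)/6 = -7 + x^(3/2)/6)
r(Y) = -7 + Y^(3/2)/6 (r(Y) = 0*1 + (-7 + Y^(3/2)/6) = 0 + (-7 + Y^(3/2)/6) = -7 + Y^(3/2)/6)
-9708/r(W) = -9708/(-7 + (-538/27)^(3/2)/6) = -9708/(-7 + (-538*I*√1614/243)/6) = -9708/(-7 - 269*I*√1614/729)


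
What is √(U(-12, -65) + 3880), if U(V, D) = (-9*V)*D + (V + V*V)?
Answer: 8*I*√47 ≈ 54.845*I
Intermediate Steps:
U(V, D) = V + V² - 9*D*V (U(V, D) = -9*D*V + (V + V²) = V + V² - 9*D*V)
√(U(-12, -65) + 3880) = √(-12*(1 - 12 - 9*(-65)) + 3880) = √(-12*(1 - 12 + 585) + 3880) = √(-12*574 + 3880) = √(-6888 + 3880) = √(-3008) = 8*I*√47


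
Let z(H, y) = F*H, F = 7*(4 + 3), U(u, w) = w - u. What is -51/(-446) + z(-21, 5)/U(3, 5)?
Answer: -114708/223 ≈ -514.39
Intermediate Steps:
F = 49 (F = 7*7 = 49)
z(H, y) = 49*H
-51/(-446) + z(-21, 5)/U(3, 5) = -51/(-446) + (49*(-21))/(5 - 1*3) = -51*(-1/446) - 1029/(5 - 3) = 51/446 - 1029/2 = -114708/223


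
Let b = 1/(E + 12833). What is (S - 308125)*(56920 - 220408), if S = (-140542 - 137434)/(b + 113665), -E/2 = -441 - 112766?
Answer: 85618879310022507696/1699625641 ≈ 5.0375e+10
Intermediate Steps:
E = 226414 (E = -2*(-441 - 112766) = -2*(-113207) = 226414)
b = 1/239247 (b = 1/(226414 + 12833) = 1/239247 ≈ 4.1798e-6)
S = -8313115509/3399251282 (S = (-140542 - 137434)/(1/239247 + 113665) = -277976/27194010256/239247 = -277976*239247/27194010256 = -8313115509/3399251282 ≈ -2.4456)
(S - 308125)*(56920 - 220408) = (-8313115509/3399251282 - 308125)*(56920 - 220408) = -1047402614381759/3399251282*(-163488) = 85618879310022507696/1699625641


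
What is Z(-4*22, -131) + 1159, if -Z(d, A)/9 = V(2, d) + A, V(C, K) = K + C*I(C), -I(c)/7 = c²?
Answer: 3634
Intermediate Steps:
I(c) = -7*c²
V(C, K) = K - 7*C³ (V(C, K) = K + C*(-7*C²) = K - 7*C³)
Z(d, A) = 504 - 9*A - 9*d (Z(d, A) = -9*((d - 7*2³) + A) = -9*((d - 7*8) + A) = -9*((d - 56) + A) = -9*((-56 + d) + A) = -9*(-56 + A + d) = 504 - 9*A - 9*d)
Z(-4*22, -131) + 1159 = (504 - 9*(-131) - (-36)*22) + 1159 = (504 + 1179 - 9*(-88)) + 1159 = (504 + 1179 + 792) + 1159 = 2475 + 1159 = 3634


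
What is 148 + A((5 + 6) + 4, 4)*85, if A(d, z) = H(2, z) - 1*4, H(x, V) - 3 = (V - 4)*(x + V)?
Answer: 63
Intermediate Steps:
H(x, V) = 3 + (-4 + V)*(V + x) (H(x, V) = 3 + (V - 4)*(x + V) = 3 + (-4 + V)*(V + x))
A(d, z) = -9 + z² - 2*z (A(d, z) = (3 + z² - 4*z - 4*2 + z*2) - 1*4 = (3 + z² - 4*z - 8 + 2*z) - 4 = (-5 + z² - 2*z) - 4 = -9 + z² - 2*z)
148 + A((5 + 6) + 4, 4)*85 = 148 + (-9 + 4² - 2*4)*85 = 148 + (-9 + 16 - 8)*85 = 148 - 1*85 = 148 - 85 = 63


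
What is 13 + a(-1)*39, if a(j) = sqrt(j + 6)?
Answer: 13 + 39*sqrt(5) ≈ 100.21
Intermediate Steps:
a(j) = sqrt(6 + j)
13 + a(-1)*39 = 13 + sqrt(6 - 1)*39 = 13 + sqrt(5)*39 = 13 + 39*sqrt(5)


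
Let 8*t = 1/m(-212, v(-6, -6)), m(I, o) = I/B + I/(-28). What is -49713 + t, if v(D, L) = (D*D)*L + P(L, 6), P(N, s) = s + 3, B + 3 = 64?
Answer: -695583869/13992 ≈ -49713.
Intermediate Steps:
B = 61 (B = -3 + 64 = 61)
P(N, s) = 3 + s
v(D, L) = 9 + L*D² (v(D, L) = (D*D)*L + (3 + 6) = D²*L + 9 = L*D² + 9 = 9 + L*D²)
m(I, o) = -33*I/1708 (m(I, o) = I/61 + I/(-28) = I*(1/61) + I*(-1/28) = I/61 - I/28 = -33*I/1708)
t = 427/13992 (t = 1/(8*((-33/1708*(-212)))) = 1/(8*(1749/427)) = (⅛)*(427/1749) = 427/13992 ≈ 0.030517)
-49713 + t = -49713 + 427/13992 = -695583869/13992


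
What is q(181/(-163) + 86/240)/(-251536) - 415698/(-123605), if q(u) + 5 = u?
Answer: 409053284829167/121628411679360 ≈ 3.3631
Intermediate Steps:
q(u) = -5 + u
q(181/(-163) + 86/240)/(-251536) - 415698/(-123605) = (-5 + (181/(-163) + 86/240))/(-251536) - 415698/(-123605) = (-5 + (181*(-1/163) + 86*(1/240)))*(-1/251536) - 415698*(-1/123605) = (-5 + (-181/163 + 43/120))*(-1/251536) + 415698/123605 = (-5 - 14711/19560)*(-1/251536) + 415698/123605 = -112511/19560*(-1/251536) + 415698/123605 = 112511/4920044160 + 415698/123605 = 409053284829167/121628411679360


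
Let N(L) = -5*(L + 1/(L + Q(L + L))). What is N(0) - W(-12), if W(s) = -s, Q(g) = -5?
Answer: -11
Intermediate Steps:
N(L) = -5*L - 5/(-5 + L) (N(L) = -5*(L + 1/(L - 5)) = -5*(L + 1/(-5 + L)) = -5*L - 5/(-5 + L))
N(0) - W(-12) = 5*(-1 - 1*0² + 5*0)/(-5 + 0) - (-1)*(-12) = 5*(-1 - 1*0 + 0)/(-5) - 1*12 = 5*(-⅕)*(-1 + 0 + 0) - 12 = 5*(-⅕)*(-1) - 12 = 1 - 12 = -11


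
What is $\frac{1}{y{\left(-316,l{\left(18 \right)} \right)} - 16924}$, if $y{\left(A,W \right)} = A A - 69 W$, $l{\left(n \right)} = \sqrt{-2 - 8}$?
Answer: $\frac{13822}{1146294039} + \frac{23 i \sqrt{10}}{2292588078} \approx 1.2058 \cdot 10^{-5} + 3.1725 \cdot 10^{-8} i$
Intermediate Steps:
$l{\left(n \right)} = i \sqrt{10}$ ($l{\left(n \right)} = \sqrt{-10} = i \sqrt{10}$)
$y{\left(A,W \right)} = A^{2} - 69 W$
$\frac{1}{y{\left(-316,l{\left(18 \right)} \right)} - 16924} = \frac{1}{\left(\left(-316\right)^{2} - 69 i \sqrt{10}\right) - 16924} = \frac{1}{\left(99856 - 69 i \sqrt{10}\right) - 16924} = \frac{1}{82932 - 69 i \sqrt{10}}$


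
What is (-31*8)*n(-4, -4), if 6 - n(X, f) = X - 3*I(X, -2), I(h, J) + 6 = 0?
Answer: 1984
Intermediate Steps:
I(h, J) = -6 (I(h, J) = -6 + 0 = -6)
n(X, f) = -12 - X (n(X, f) = 6 - (X - 3*(-6)) = 6 - (X + 18) = 6 - (18 + X) = 6 + (-18 - X) = -12 - X)
(-31*8)*n(-4, -4) = (-31*8)*(-12 - 1*(-4)) = -248*(-12 + 4) = -248*(-8) = 1984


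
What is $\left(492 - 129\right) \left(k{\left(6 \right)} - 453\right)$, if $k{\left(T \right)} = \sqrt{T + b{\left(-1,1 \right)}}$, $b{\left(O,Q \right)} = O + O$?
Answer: $-163713$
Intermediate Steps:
$b{\left(O,Q \right)} = 2 O$
$k{\left(T \right)} = \sqrt{-2 + T}$ ($k{\left(T \right)} = \sqrt{T + 2 \left(-1\right)} = \sqrt{T - 2} = \sqrt{-2 + T}$)
$\left(492 - 129\right) \left(k{\left(6 \right)} - 453\right) = \left(492 - 129\right) \left(\sqrt{-2 + 6} - 453\right) = 363 \left(\sqrt{4} - 453\right) = 363 \left(2 - 453\right) = 363 \left(-451\right) = -163713$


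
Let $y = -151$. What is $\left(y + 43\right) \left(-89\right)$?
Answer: $9612$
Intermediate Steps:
$\left(y + 43\right) \left(-89\right) = \left(-151 + 43\right) \left(-89\right) = \left(-108\right) \left(-89\right) = 9612$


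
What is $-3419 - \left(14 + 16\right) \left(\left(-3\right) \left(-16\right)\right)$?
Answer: $-4859$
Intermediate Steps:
$-3419 - \left(14 + 16\right) \left(\left(-3\right) \left(-16\right)\right) = -3419 - 30 \cdot 48 = -3419 - 1440 = -4859$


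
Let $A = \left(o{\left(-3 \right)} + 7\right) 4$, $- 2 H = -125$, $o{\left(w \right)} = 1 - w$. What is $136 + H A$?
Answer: $2886$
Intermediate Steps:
$H = \frac{125}{2}$ ($H = \left(- \frac{1}{2}\right) \left(-125\right) = \frac{125}{2} \approx 62.5$)
$A = 44$ ($A = \left(\left(1 - -3\right) + 7\right) 4 = \left(\left(1 + 3\right) + 7\right) 4 = \left(4 + 7\right) 4 = 11 \cdot 4 = 44$)
$136 + H A = 136 + \frac{125}{2} \cdot 44 = 136 + 2750 = 2886$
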